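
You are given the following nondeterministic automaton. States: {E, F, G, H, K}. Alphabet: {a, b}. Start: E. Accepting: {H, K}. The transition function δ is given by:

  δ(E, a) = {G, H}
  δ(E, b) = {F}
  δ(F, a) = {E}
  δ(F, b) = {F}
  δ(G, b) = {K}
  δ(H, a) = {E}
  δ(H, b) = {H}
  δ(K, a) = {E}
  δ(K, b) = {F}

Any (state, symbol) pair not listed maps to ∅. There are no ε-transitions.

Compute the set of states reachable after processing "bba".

Start in {E}.
Read 'b': {E} → {F}.
Read 'b': {F} → {F}.
Read 'a': {F} → {E}.

{E}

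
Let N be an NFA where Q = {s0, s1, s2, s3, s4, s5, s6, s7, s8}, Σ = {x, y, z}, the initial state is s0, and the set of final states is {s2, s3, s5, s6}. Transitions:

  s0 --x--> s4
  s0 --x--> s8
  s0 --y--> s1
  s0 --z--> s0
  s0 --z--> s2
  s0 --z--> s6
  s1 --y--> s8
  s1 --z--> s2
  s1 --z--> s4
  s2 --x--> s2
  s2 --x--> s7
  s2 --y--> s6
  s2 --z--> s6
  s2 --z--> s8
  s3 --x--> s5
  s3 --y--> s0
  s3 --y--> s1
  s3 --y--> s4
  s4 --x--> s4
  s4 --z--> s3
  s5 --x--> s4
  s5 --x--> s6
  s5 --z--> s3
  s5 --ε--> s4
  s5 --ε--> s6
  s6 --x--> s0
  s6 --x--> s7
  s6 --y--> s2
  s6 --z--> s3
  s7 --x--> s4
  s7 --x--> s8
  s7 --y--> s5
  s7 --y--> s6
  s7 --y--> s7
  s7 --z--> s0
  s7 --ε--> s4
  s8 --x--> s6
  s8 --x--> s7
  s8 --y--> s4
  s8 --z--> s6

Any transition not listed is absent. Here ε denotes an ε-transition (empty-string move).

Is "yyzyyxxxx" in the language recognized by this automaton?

Start in {s0}.
Read 'y': {s0} → {s1}.
Read 'y': {s1} → {s8}.
Read 'z': {s8} → {s6}.
Read 'y': {s6} → {s2}.
Read 'y': {s2} → {s6}.
Read 'x': {s6} → {s0, s4, s7}.
Read 'x': {s0, s4, s7} → {s4, s8}.
Read 'x': {s4, s8} → {s4, s6, s7}.
Read 'x': {s4, s6, s7} → {s0, s4, s7, s8}.
The final set {s0, s4, s7, s8} contains no accepting state.

No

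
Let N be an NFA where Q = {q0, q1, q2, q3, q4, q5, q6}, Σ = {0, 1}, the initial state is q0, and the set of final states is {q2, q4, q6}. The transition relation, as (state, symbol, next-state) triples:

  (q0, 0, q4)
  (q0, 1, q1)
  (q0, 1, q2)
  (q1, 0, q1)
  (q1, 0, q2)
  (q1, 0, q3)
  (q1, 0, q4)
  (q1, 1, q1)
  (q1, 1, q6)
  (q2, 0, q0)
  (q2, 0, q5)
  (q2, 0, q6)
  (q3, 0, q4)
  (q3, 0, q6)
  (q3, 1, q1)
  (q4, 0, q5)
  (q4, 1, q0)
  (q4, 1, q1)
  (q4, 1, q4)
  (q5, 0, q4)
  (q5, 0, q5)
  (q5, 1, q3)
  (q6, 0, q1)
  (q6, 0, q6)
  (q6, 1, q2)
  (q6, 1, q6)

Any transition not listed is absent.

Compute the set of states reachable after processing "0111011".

Start in {q0}.
Read '0': {q0} → {q4}.
Read '1': {q4} → {q0, q1, q4}.
Read '1': {q0, q1, q4} → {q0, q1, q2, q4, q6}.
Read '1': {q0, q1, q2, q4, q6} → {q0, q1, q2, q4, q6}.
Read '0': {q0, q1, q2, q4, q6} → {q0, q1, q2, q3, q4, q5, q6}.
Read '1': {q0, q1, q2, q3, q4, q5, q6} → {q0, q1, q2, q3, q4, q6}.
Read '1': {q0, q1, q2, q3, q4, q6} → {q0, q1, q2, q4, q6}.

{q0, q1, q2, q4, q6}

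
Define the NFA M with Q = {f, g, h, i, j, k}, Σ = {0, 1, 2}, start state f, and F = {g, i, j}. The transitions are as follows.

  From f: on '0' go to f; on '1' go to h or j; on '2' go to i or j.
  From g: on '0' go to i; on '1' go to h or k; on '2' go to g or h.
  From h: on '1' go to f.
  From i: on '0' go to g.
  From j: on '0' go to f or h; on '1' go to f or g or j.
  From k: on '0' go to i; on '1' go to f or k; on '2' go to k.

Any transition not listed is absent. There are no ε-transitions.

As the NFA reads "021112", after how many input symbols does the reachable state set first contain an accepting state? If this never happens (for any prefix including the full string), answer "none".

Start in {f}.
Read '0': f→{f}; now {f}.
Read '2': f→{i, j}; now {i, j}.
None of the earlier sets intersect F, but {i, j} does.

2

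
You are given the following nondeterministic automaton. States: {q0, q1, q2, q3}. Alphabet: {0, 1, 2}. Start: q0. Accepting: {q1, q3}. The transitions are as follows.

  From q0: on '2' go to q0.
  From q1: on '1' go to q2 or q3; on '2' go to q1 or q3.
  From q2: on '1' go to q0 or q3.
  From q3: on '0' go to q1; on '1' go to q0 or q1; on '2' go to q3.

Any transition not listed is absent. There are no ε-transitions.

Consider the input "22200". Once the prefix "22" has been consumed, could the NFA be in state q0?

Yes

Start in {q0}.
Read '2': q0→{q0}; now {q0}.
Read '2': q0→{q0}; now {q0}.
State q0 is in {q0}.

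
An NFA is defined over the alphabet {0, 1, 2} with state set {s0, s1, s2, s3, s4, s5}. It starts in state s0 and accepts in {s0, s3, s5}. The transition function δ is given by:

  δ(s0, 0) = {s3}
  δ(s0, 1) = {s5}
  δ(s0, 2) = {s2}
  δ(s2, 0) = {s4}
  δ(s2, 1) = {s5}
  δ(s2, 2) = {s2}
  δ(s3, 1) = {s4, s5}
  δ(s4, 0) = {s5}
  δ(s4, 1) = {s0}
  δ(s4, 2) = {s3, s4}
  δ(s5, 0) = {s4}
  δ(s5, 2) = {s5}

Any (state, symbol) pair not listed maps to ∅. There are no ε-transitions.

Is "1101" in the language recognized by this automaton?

No

Start in {s0}.
Read '1': {s0} → {s5}.
Read '1': {s5} → ∅.
The set is empty and remains empty for the remaining 2 symbols.
The final set ∅ contains no accepting state.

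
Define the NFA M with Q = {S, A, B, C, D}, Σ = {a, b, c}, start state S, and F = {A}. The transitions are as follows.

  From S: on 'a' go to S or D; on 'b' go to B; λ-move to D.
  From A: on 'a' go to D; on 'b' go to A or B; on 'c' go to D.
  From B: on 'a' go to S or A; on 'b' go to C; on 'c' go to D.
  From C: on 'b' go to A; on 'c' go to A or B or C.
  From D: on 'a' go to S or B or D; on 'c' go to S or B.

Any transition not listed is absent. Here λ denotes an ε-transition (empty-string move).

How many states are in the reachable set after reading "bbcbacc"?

3

Start: ε-closure({S}) = {S, D}.
Read 'b': S→{B}, D→∅; now {B}.
Read 'b': B→{C}; now {C}.
Read 'c': C→{A, B, C}; now {A, B, C}.
Read 'b': A→{A, B}, B→{C}, C→{A}; now {A, B, C}.
Read 'a': A→{D}, B→{S, A}, C→∅; now {S, A, D}.
Read 'c': S→∅, A→{D}, D→{S, B}; now {S, B, D}.
Read 'c': S→∅, B→{D}, D→{S, B}; now {S, B, D}.
That set has 3 states.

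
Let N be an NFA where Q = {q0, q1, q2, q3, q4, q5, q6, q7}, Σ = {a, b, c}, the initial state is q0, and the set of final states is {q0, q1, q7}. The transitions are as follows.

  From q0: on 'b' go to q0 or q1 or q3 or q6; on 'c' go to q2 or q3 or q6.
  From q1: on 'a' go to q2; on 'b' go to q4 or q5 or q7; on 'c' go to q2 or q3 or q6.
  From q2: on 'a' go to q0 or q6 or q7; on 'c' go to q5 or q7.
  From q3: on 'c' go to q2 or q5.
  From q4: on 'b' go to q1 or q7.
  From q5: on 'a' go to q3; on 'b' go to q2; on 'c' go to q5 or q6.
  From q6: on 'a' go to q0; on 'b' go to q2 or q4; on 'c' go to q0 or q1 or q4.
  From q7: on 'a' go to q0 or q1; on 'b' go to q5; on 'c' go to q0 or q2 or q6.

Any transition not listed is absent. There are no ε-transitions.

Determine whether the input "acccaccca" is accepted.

No

Start in {q0}.
Read 'a': {q0} → ∅.
The set is empty and remains empty for the remaining 8 symbols.
The final set ∅ contains no accepting state.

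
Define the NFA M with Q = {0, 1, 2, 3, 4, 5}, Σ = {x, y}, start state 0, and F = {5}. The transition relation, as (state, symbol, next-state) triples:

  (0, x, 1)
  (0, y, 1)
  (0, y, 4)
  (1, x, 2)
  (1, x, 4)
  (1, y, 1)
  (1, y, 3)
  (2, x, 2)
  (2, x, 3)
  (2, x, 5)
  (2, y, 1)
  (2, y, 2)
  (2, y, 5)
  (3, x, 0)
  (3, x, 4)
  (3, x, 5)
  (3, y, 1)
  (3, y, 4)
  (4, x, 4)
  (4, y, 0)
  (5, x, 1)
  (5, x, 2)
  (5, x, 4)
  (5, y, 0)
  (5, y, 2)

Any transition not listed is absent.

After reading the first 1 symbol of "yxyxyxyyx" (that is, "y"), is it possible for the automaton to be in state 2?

No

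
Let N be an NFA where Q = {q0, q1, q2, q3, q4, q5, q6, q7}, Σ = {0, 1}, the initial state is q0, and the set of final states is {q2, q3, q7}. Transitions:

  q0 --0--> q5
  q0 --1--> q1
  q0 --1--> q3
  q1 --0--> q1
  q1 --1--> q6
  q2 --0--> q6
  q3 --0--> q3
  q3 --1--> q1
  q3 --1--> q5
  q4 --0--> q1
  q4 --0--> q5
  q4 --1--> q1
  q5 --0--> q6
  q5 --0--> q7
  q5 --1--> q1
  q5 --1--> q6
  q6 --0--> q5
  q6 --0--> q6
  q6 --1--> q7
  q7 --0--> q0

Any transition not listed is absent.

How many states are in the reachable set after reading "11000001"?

Start in {q0}.
Read '1': {q0} → {q1, q3}.
Read '1': {q1, q3} → {q1, q5, q6}.
Read '0': {q1, q5, q6} → {q1, q5, q6, q7}.
Read '0': {q1, q5, q6, q7} → {q0, q1, q5, q6, q7}.
Read '0': {q0, q1, q5, q6, q7} → {q0, q1, q5, q6, q7}.
Read '0': {q0, q1, q5, q6, q7} → {q0, q1, q5, q6, q7}.
Read '0': {q0, q1, q5, q6, q7} → {q0, q1, q5, q6, q7}.
Read '1': {q0, q1, q5, q6, q7} → {q1, q3, q6, q7}.
That set has 4 states.

4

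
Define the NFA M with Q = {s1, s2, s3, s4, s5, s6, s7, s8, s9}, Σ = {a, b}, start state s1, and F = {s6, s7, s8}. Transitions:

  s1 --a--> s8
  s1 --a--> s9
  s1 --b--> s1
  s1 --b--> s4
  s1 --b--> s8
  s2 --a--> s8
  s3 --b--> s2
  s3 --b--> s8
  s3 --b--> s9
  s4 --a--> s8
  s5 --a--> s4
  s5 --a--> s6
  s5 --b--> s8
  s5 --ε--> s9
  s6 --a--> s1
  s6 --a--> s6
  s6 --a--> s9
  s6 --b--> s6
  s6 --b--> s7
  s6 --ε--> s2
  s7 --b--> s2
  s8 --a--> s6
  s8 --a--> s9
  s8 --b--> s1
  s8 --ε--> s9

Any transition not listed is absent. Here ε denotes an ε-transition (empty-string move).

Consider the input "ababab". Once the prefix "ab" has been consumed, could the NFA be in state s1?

Start in {s1}.
Read 'a': s1→{s8, s9}; now {s8, s9}.
Read 'b': s8→{s1}, s9→∅; now {s1}.
State s1 is in {s1}.

Yes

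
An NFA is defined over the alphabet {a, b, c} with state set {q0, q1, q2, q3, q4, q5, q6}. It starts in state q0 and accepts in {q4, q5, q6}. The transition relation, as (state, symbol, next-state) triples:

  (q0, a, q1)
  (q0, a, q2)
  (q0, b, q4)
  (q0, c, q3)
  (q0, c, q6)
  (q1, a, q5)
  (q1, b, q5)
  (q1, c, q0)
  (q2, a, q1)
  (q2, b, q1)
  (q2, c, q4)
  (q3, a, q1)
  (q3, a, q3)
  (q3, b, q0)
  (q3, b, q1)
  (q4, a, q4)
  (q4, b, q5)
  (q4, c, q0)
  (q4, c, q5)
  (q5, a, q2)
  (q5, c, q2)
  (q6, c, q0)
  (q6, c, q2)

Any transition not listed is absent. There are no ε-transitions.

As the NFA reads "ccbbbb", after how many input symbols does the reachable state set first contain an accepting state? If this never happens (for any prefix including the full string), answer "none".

1

Start in {q0}.
Read 'c': {q0} → {q3, q6}.
None of the earlier sets intersect F, but {q3, q6} does.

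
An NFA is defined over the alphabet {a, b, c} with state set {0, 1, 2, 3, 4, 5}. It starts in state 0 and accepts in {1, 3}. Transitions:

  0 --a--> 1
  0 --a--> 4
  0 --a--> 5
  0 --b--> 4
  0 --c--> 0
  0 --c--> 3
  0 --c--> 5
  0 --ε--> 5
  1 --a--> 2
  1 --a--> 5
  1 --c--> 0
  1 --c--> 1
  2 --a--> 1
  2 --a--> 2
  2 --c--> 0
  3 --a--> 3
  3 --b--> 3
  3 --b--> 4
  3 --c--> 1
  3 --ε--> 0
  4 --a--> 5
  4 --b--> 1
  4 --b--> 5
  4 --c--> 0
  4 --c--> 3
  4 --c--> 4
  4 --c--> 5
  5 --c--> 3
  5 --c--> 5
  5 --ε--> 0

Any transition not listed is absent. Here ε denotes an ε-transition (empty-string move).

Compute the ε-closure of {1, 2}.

Begin with {1, 2}.
No ε-moves leave this set, so the closure equals the set itself.

{1, 2}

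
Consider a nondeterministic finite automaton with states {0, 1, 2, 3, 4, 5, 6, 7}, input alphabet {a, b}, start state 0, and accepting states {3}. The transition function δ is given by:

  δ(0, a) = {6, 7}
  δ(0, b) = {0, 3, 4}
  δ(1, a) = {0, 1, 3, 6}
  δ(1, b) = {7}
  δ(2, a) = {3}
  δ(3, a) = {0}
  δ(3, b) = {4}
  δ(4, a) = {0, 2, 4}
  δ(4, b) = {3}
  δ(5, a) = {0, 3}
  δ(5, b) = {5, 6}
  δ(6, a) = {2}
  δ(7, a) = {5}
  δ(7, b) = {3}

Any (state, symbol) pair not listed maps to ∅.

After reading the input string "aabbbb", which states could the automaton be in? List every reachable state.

Start in {0}.
Read 'a': 0→{6, 7}; now {6, 7}.
Read 'a': 6→{2}, 7→{5}; now {2, 5}.
Read 'b': 2→∅, 5→{5, 6}; now {5, 6}.
Read 'b': 5→{5, 6}, 6→∅; now {5, 6}.
Read 'b': 5→{5, 6}, 6→∅; now {5, 6}.
Read 'b': 5→{5, 6}, 6→∅; now {5, 6}.

{5, 6}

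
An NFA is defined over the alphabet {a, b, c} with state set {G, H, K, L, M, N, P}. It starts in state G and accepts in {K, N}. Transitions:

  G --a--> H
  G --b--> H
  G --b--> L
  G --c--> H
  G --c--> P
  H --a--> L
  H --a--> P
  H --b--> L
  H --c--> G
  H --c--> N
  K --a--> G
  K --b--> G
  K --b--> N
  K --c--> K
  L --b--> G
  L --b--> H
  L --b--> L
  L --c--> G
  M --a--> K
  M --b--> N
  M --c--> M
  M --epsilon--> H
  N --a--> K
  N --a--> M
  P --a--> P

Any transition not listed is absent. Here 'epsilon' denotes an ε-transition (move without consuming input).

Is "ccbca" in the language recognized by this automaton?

Yes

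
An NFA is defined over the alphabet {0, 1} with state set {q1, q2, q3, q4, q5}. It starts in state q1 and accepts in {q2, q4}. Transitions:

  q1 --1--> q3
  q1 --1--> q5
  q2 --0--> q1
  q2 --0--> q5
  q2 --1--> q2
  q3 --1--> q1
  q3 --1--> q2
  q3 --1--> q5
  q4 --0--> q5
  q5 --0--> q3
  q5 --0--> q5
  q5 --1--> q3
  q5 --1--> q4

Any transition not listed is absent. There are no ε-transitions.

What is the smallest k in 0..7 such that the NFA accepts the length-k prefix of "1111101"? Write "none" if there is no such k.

2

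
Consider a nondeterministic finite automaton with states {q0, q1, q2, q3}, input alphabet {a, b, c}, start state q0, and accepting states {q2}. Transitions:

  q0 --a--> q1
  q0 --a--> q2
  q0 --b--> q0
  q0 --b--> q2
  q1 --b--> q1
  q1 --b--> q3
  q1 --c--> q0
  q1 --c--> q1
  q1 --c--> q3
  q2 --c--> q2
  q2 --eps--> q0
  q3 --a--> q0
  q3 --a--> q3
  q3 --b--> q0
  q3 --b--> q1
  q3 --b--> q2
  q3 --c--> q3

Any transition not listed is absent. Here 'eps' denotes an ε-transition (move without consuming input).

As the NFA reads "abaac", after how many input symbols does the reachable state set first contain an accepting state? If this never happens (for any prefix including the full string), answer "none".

Start in {q0}.
Read 'a': {q0} → {q0, q1, q2}.
None of the earlier sets intersect F, but {q0, q1, q2} does.

1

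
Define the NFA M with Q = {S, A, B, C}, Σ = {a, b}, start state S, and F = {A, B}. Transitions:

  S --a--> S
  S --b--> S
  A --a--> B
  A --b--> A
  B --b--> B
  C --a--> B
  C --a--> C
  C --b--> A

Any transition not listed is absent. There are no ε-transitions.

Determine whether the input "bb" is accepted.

Start in {S}.
Read 'b': {S} → {S}.
Read 'b': {S} → {S}.
The final set {S} contains no accepting state.

No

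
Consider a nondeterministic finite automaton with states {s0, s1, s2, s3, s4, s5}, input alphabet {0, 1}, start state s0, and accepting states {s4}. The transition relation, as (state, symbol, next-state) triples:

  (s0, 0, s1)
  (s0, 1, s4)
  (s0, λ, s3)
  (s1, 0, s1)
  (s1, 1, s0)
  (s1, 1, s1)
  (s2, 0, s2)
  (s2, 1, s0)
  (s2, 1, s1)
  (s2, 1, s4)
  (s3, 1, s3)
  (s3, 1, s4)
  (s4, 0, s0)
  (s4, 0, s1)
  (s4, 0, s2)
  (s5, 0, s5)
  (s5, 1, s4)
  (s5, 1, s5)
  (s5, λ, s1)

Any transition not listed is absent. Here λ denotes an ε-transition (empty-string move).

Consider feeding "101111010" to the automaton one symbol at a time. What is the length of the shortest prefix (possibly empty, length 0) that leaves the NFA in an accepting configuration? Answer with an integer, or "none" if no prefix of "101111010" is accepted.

1

Start: ε-closure({s0}) = {s0, s3}.
Read '1': {s0, s3} → {s3, s4}.
None of the earlier sets intersect F, but {s3, s4} does.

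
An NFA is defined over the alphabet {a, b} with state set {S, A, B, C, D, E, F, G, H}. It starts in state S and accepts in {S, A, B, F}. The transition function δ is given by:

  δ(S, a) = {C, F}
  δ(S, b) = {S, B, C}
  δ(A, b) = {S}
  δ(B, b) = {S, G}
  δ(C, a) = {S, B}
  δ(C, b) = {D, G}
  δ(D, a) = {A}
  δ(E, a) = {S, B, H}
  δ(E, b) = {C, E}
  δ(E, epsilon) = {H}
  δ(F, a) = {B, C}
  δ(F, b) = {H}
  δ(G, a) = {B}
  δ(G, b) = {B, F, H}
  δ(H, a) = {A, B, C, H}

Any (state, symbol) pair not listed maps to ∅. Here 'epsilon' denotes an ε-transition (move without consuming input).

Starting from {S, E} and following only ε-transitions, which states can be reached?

{S, E, H}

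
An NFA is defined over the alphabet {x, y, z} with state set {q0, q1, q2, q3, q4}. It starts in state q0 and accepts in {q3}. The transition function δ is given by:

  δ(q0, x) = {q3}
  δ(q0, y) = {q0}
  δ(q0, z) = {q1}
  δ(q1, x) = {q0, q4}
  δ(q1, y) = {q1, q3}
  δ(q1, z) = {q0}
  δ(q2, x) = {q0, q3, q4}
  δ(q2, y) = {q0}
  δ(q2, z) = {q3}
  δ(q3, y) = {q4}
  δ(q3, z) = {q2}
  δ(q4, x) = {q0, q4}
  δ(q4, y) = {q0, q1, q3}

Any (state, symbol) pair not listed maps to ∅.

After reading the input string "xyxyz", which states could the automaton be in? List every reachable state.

Start in {q0}.
Read 'x': {q0} → {q3}.
Read 'y': {q3} → {q4}.
Read 'x': {q4} → {q0, q4}.
Read 'y': {q0, q4} → {q0, q1, q3}.
Read 'z': {q0, q1, q3} → {q0, q1, q2}.

{q0, q1, q2}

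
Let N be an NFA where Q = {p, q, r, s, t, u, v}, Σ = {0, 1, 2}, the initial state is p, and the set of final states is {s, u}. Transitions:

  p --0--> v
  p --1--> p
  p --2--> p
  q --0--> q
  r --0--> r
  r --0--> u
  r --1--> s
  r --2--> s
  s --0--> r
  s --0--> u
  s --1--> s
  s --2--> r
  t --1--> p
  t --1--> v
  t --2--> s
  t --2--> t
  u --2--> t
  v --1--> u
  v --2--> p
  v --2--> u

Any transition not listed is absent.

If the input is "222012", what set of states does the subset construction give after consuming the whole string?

Start in {p}.
Read '2': p→{p}; now {p}.
Read '2': p→{p}; now {p}.
Read '2': p→{p}; now {p}.
Read '0': p→{v}; now {v}.
Read '1': v→{u}; now {u}.
Read '2': u→{t}; now {t}.

{t}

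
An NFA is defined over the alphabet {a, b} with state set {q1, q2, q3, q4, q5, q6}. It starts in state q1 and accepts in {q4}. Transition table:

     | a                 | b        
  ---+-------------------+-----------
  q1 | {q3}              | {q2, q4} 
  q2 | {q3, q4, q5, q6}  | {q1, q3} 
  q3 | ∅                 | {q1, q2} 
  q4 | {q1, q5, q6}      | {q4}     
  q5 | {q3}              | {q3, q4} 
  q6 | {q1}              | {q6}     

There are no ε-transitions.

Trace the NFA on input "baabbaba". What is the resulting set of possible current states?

{q1, q3, q4, q5, q6}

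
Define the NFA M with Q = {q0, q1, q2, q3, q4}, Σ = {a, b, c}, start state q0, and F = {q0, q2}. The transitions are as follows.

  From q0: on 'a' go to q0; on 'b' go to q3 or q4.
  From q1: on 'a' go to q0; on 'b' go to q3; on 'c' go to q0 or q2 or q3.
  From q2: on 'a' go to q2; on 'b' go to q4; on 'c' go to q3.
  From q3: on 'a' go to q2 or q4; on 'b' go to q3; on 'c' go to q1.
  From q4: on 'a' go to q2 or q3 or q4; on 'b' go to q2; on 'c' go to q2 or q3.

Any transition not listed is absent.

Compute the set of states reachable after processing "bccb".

{q3, q4}

Start in {q0}.
Read 'b': q0→{q3, q4}; now {q3, q4}.
Read 'c': q3→{q1}, q4→{q2, q3}; now {q1, q2, q3}.
Read 'c': q1→{q0, q2, q3}, q2→{q3}, q3→{q1}; now {q0, q1, q2, q3}.
Read 'b': q0→{q3, q4}, q1→{q3}, q2→{q4}, q3→{q3}; now {q3, q4}.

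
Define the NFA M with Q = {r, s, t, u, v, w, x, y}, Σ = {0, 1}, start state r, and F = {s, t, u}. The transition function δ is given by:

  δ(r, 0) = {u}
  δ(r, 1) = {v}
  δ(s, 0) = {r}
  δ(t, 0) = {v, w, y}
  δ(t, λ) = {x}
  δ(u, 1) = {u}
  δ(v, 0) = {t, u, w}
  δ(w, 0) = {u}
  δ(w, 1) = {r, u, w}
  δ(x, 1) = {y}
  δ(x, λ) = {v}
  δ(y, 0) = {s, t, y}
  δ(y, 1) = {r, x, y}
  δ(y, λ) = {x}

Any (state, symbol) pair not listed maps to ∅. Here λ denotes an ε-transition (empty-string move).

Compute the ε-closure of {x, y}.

Begin with {x, y}.
ε-move x → v; add v.

{v, x, y}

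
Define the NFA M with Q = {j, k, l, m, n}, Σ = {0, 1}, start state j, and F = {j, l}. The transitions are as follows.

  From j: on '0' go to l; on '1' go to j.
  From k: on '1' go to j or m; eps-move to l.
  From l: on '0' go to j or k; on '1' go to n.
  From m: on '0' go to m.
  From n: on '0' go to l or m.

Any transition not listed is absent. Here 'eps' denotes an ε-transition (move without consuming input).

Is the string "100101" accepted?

No

Start in {j}.
Read '1': {j} → {j}.
Read '0': {j} → {l}.
Read '0': {l} → {j, k, l}.
Read '1': {j, k, l} → {j, m, n}.
Read '0': {j, m, n} → {l, m}.
Read '1': {l, m} → {n}.
The final set {n} contains no accepting state.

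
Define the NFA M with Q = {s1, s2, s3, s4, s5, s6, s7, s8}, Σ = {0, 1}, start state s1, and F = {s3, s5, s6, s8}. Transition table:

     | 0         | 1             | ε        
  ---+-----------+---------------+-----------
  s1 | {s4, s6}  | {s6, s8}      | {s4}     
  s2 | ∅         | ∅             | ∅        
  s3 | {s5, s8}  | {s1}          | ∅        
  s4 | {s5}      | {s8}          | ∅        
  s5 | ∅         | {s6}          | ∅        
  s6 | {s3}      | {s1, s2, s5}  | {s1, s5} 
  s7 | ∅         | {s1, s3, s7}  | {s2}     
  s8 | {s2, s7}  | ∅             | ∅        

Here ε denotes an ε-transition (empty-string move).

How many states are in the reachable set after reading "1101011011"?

8

Start: ε-closure({s1}) = {s1, s4}.
Read '1': s1→{s6, s8}, s4→{s8}; union {s6, s8}; ε-closure = {s1, s4, s5, s6, s8}.
Read '1': s1→{s6, s8}, s4→{s8}, s5→{s6}, s6→{s1, s2, s5}, s8→∅; union {s1, s2, s5, s6, s8}; ε-closure = {s1, s2, s4, s5, s6, s8}.
Read '0': s1→{s4, s6}, s2→∅, s4→{s5}, s5→∅, s6→{s3}, s8→{s2, s7}; union {s2, s3, s4, s5, s6, s7}; ε-closure = {s1, s2, s3, s4, s5, s6, s7}.
Read '1': s1→{s6, s8}, s2→∅, s3→{s1}, s4→{s8}, s5→{s6}, s6→{s1, s2, s5}, s7→{s1, s3, s7}; union {s1, s2, s3, s5, s6, s7, s8}; ε-closure = {s1, s2, s3, s4, s5, s6, s7, s8}.
Read '0': s1→{s4, s6}, s2→∅, s3→{s5, s8}, s4→{s5}, s5→∅, s6→{s3}, s7→∅, s8→{s2, s7}; union {s2, s3, s4, s5, s6, s7, s8}; ε-closure = {s1, s2, s3, s4, s5, s6, s7, s8}.
Read '1': s1→{s6, s8}, s2→∅, s3→{s1}, s4→{s8}, s5→{s6}, s6→{s1, s2, s5}, s7→{s1, s3, s7}, s8→∅; union {s1, s2, s3, s5, s6, s7, s8}; ε-closure = {s1, s2, s3, s4, s5, s6, s7, s8}.
Read '1': s1→{s6, s8}, s2→∅, s3→{s1}, s4→{s8}, s5→{s6}, s6→{s1, s2, s5}, s7→{s1, s3, s7}, s8→∅; union {s1, s2, s3, s5, s6, s7, s8}; ε-closure = {s1, s2, s3, s4, s5, s6, s7, s8}.
Read '0': s1→{s4, s6}, s2→∅, s3→{s5, s8}, s4→{s5}, s5→∅, s6→{s3}, s7→∅, s8→{s2, s7}; union {s2, s3, s4, s5, s6, s7, s8}; ε-closure = {s1, s2, s3, s4, s5, s6, s7, s8}.
Read '1': s1→{s6, s8}, s2→∅, s3→{s1}, s4→{s8}, s5→{s6}, s6→{s1, s2, s5}, s7→{s1, s3, s7}, s8→∅; union {s1, s2, s3, s5, s6, s7, s8}; ε-closure = {s1, s2, s3, s4, s5, s6, s7, s8}.
Read '1': s1→{s6, s8}, s2→∅, s3→{s1}, s4→{s8}, s5→{s6}, s6→{s1, s2, s5}, s7→{s1, s3, s7}, s8→∅; union {s1, s2, s3, s5, s6, s7, s8}; ε-closure = {s1, s2, s3, s4, s5, s6, s7, s8}.
That set has 8 states.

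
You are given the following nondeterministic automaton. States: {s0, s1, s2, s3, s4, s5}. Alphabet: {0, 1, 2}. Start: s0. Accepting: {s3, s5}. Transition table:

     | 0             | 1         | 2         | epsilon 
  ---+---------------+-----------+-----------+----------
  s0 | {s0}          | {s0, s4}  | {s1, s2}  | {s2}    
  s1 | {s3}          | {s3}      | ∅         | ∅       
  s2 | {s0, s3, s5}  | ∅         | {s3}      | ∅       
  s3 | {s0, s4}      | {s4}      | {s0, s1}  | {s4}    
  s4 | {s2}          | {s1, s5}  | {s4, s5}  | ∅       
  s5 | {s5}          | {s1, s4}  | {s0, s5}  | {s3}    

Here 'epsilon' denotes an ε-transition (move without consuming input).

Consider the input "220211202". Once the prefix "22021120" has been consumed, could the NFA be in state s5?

Yes

Start: ε-closure({s0}) = {s0, s2}.
Read '2': {s0, s2} → {s1, s2, s3, s4}.
Read '2': {s1, s2, s3, s4} → {s0, s1, s2, s3, s4, s5}.
Read '0': {s0, s1, s2, s3, s4, s5} → {s0, s2, s3, s4, s5}.
Read '2': {s0, s2, s3, s4, s5} → {s0, s1, s2, s3, s4, s5}.
Read '1': {s0, s1, s2, s3, s4, s5} → {s0, s1, s2, s3, s4, s5}.
Read '1': {s0, s1, s2, s3, s4, s5} → {s0, s1, s2, s3, s4, s5}.
Read '2': {s0, s1, s2, s3, s4, s5} → {s0, s1, s2, s3, s4, s5}.
Read '0': {s0, s1, s2, s3, s4, s5} → {s0, s2, s3, s4, s5}.
State s5 is in {s0, s2, s3, s4, s5}.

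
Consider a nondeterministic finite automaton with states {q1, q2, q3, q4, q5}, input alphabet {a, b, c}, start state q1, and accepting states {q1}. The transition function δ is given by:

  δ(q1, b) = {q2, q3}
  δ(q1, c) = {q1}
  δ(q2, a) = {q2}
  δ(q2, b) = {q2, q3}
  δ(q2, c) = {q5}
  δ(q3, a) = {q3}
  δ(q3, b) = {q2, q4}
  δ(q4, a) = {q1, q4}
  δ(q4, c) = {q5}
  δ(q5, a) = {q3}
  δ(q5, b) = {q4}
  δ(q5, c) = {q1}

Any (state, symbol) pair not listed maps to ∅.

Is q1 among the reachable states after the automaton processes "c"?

Yes

Start in {q1}.
Read 'c': q1→{q1}; now {q1}.
State q1 is in {q1}.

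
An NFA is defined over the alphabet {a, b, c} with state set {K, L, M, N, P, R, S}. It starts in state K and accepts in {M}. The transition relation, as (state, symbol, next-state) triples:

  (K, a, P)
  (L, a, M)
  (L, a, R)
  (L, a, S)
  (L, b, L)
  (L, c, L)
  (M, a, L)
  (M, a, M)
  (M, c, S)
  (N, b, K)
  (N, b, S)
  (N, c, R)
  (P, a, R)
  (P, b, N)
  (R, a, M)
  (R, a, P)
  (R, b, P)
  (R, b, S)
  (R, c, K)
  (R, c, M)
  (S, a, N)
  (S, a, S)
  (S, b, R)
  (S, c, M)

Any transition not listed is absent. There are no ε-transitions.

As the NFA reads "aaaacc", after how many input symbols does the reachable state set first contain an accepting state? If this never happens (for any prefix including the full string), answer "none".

3

Start in {K}.
Read 'a': K→{P}; now {P}.
Read 'a': P→{R}; now {R}.
Read 'a': R→{M, P}; now {M, P}.
None of the earlier sets intersect F, but {M, P} does.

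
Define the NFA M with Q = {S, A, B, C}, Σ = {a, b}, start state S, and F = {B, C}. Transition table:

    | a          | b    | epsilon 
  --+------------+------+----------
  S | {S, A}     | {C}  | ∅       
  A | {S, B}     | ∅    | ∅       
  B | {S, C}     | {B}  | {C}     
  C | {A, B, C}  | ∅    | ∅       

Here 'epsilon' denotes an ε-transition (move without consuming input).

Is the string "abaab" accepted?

Start in {S}.
Read 'a': S→{S, A}; now {S, A}.
Read 'b': S→{C}, A→∅; now {C}.
Read 'a': C→{A, B, C}; now {A, B, C}.
Read 'a': A→{S, B}, B→{S, C}, C→{A, B, C}; now {S, A, B, C}.
Read 'b': S→{C}, A→∅, B→{B}, C→∅; now {B, C}.
The final set {B, C} contains the accepting states B, C.

Yes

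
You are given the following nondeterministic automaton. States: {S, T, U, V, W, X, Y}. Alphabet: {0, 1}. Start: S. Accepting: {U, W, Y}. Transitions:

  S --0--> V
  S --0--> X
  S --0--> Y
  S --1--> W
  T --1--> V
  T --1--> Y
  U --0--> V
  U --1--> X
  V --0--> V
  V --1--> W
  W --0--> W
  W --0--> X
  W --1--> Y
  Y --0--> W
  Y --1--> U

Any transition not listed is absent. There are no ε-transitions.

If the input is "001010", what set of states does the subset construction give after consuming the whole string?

{W}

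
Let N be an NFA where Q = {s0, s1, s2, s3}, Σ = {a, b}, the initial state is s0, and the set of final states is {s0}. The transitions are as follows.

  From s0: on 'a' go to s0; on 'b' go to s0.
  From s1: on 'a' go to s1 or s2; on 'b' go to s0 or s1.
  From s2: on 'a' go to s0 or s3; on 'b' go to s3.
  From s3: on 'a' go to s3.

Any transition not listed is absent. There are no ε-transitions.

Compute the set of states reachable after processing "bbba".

Start in {s0}.
Read 'b': {s0} → {s0}.
Read 'b': {s0} → {s0}.
Read 'b': {s0} → {s0}.
Read 'a': {s0} → {s0}.

{s0}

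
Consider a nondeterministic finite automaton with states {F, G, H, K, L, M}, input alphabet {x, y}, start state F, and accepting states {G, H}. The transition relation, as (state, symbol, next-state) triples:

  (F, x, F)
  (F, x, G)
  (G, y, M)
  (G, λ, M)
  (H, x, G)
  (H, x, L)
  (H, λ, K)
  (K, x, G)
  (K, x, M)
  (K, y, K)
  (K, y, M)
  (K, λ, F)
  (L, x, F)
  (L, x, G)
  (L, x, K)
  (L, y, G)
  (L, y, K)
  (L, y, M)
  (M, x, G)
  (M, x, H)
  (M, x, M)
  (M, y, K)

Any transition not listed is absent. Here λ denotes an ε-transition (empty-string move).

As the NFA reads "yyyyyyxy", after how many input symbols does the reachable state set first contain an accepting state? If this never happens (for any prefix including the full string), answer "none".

Start in {F}.
Read 'y': {F} → ∅.
The set is empty and remains empty for the remaining 7 symbols.
No reachable set along the way intersects F.

none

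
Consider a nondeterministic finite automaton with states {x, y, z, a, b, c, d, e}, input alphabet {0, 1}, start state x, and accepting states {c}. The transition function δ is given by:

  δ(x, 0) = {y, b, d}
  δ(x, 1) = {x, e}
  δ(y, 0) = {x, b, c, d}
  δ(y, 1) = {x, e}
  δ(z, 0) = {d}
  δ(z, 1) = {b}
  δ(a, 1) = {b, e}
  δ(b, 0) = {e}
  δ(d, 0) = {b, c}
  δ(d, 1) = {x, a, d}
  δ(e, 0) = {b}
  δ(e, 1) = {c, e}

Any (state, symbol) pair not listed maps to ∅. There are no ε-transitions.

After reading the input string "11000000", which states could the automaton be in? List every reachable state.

{x, b, c, d, e}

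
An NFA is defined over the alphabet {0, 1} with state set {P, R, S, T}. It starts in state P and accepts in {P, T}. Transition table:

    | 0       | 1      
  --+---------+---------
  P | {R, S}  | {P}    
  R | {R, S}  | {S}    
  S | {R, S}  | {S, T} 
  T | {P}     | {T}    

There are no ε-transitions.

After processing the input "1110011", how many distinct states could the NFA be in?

Start in {P}.
Read '1': {P} → {P}.
Read '1': {P} → {P}.
Read '1': {P} → {P}.
Read '0': {P} → {R, S}.
Read '0': {R, S} → {R, S}.
Read '1': {R, S} → {S, T}.
Read '1': {S, T} → {S, T}.
That set has 2 states.

2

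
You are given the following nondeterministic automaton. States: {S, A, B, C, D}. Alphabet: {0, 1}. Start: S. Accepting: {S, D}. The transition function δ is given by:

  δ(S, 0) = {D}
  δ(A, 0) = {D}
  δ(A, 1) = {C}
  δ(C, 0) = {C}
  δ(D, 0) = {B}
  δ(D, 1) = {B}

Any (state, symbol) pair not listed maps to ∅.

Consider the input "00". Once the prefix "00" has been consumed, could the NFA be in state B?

Yes

Start in {S}.
Read '0': S→{D}; now {D}.
Read '0': D→{B}; now {B}.
State B is in {B}.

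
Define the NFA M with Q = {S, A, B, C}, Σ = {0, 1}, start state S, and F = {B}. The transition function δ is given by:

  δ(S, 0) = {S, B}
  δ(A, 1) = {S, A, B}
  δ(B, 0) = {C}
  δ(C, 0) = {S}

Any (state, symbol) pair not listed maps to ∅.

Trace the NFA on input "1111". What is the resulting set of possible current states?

∅

Start in {S}.
Read '1': {S} → ∅.
The set is empty and remains empty for the remaining 3 symbols.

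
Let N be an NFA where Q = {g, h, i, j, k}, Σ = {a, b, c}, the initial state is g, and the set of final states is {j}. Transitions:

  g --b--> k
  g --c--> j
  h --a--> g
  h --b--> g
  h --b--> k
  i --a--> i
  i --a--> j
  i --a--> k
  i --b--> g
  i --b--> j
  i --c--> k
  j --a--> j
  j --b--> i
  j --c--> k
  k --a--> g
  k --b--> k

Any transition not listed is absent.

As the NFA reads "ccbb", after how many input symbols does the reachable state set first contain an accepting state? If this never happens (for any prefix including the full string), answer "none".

1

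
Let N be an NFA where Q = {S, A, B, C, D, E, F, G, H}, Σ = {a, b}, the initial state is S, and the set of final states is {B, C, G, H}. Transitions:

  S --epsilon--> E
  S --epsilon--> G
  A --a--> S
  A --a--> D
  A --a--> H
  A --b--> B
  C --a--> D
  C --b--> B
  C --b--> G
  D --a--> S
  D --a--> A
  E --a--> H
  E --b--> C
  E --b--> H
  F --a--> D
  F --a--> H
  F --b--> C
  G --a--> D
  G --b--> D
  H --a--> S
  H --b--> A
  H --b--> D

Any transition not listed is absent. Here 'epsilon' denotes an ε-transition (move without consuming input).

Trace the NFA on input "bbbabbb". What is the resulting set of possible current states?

{B, D}

Start: ε-closure({S}) = {S, E, G}.
Read 'b': {S, E, G} → {C, D, H}.
Read 'b': {C, D, H} → {A, B, D, G}.
Read 'b': {A, B, D, G} → {B, D}.
Read 'a': {B, D} → {S, A, E, G}.
Read 'b': {S, A, E, G} → {B, C, D, H}.
Read 'b': {B, C, D, H} → {A, B, D, G}.
Read 'b': {A, B, D, G} → {B, D}.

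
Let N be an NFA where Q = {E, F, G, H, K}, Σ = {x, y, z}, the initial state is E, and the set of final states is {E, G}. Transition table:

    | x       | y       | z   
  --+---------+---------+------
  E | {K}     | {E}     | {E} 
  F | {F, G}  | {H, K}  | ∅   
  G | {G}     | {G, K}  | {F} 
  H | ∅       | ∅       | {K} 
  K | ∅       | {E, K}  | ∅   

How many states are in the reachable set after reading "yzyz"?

Start in {E}.
Read 'y': {E} → {E}.
Read 'z': {E} → {E}.
Read 'y': {E} → {E}.
Read 'z': {E} → {E}.
That set has 1 state.

1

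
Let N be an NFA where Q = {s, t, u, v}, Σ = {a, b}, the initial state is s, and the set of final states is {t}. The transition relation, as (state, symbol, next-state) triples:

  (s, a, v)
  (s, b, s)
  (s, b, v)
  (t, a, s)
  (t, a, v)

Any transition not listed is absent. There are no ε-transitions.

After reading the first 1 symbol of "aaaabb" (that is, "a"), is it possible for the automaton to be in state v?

Yes

Start in {s}.
Read 'a': {s} → {v}.
State v is in {v}.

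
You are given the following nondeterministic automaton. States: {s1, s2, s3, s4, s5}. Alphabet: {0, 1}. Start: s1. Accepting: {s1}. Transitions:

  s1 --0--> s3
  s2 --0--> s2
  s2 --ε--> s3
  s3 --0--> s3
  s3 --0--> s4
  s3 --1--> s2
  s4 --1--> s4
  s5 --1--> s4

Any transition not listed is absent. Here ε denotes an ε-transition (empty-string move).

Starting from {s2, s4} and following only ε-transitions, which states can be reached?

Begin with {s2, s4}.
ε-move s2 → s3; add s3.

{s2, s3, s4}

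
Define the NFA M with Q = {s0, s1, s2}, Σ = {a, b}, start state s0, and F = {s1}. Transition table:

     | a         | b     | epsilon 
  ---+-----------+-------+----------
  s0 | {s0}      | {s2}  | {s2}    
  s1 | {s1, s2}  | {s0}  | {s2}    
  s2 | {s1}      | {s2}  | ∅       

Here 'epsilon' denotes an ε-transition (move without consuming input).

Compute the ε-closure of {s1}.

{s1, s2}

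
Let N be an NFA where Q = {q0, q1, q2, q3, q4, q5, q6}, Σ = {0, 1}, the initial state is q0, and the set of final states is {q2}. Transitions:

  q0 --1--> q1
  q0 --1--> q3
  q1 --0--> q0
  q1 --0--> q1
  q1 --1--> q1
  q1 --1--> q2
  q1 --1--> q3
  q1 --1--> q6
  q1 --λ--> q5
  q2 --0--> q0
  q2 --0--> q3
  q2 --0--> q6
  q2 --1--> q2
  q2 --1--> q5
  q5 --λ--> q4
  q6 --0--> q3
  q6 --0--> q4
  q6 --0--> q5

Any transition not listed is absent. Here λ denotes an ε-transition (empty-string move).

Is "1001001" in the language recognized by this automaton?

Yes

Start in {q0}.
Read '1': {q0} → {q1, q3, q4, q5}.
Read '0': {q1, q3, q4, q5} → {q0, q1, q4, q5}.
Read '0': {q0, q1, q4, q5} → {q0, q1, q4, q5}.
Read '1': {q0, q1, q4, q5} → {q1, q2, q3, q4, q5, q6}.
Read '0': {q1, q2, q3, q4, q5, q6} → {q0, q1, q3, q4, q5, q6}.
Read '0': {q0, q1, q3, q4, q5, q6} → {q0, q1, q3, q4, q5}.
Read '1': {q0, q1, q3, q4, q5} → {q1, q2, q3, q4, q5, q6}.
The final set {q1, q2, q3, q4, q5, q6} contains the accepting state q2.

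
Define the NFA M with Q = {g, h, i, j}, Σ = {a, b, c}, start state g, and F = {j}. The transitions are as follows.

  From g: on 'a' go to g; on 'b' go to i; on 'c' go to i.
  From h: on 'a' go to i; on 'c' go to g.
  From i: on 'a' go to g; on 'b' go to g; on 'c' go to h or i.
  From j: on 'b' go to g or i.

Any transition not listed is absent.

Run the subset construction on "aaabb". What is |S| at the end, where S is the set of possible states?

1

Start in {g}.
Read 'a': {g} → {g}.
Read 'a': {g} → {g}.
Read 'a': {g} → {g}.
Read 'b': {g} → {i}.
Read 'b': {i} → {g}.
That set has 1 state.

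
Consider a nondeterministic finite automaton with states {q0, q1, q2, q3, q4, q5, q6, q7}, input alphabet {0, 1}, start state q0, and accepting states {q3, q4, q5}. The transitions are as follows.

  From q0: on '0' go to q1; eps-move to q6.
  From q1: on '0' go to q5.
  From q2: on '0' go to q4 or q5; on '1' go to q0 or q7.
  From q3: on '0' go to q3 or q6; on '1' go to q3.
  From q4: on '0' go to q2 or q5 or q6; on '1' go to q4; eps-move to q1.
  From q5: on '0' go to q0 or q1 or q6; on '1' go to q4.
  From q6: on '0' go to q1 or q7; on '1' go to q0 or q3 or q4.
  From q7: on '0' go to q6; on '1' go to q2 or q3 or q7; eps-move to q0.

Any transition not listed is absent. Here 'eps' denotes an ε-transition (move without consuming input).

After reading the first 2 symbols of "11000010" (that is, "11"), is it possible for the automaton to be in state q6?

Yes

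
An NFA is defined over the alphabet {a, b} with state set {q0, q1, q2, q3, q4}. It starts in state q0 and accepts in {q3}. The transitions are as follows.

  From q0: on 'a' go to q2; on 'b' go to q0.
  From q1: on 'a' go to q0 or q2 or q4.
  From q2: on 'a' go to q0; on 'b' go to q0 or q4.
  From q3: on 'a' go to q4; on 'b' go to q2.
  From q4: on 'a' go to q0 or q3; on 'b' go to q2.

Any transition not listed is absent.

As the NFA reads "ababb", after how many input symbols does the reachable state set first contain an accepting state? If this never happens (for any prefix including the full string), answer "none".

3

Start in {q0}.
Read 'a': q0→{q2}; now {q2}.
Read 'b': q2→{q0, q4}; now {q0, q4}.
Read 'a': q0→{q2}, q4→{q0, q3}; now {q0, q2, q3}.
None of the earlier sets intersect F, but {q0, q2, q3} does.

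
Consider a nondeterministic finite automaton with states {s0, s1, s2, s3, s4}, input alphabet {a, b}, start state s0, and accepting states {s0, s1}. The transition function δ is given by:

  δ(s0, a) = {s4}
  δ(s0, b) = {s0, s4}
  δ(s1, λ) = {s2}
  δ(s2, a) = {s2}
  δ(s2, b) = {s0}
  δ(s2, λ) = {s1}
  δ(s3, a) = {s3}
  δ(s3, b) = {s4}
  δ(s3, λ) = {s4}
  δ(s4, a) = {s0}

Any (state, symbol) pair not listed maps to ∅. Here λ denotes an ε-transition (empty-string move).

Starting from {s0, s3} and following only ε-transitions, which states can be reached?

{s0, s3, s4}

Begin with {s0, s3}.
ε-move s3 → s4; add s4.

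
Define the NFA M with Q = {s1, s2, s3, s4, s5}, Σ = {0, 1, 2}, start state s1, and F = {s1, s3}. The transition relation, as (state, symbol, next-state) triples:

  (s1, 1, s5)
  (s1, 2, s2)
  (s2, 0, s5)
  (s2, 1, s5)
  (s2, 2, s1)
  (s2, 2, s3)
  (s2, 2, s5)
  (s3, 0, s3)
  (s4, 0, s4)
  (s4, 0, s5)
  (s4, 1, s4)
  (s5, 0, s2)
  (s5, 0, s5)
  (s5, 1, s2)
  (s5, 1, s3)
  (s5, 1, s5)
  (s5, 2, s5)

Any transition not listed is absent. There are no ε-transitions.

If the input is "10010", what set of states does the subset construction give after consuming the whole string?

Start in {s1}.
Read '1': {s1} → {s5}.
Read '0': {s5} → {s2, s5}.
Read '0': {s2, s5} → {s2, s5}.
Read '1': {s2, s5} → {s2, s3, s5}.
Read '0': {s2, s3, s5} → {s2, s3, s5}.

{s2, s3, s5}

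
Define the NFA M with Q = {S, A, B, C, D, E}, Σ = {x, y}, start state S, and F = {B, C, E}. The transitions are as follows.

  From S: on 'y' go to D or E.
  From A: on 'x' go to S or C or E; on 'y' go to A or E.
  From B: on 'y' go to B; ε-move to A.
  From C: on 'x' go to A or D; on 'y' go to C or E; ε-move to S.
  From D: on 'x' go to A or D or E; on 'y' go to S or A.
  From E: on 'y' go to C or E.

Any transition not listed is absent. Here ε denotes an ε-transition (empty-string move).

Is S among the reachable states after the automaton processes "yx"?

No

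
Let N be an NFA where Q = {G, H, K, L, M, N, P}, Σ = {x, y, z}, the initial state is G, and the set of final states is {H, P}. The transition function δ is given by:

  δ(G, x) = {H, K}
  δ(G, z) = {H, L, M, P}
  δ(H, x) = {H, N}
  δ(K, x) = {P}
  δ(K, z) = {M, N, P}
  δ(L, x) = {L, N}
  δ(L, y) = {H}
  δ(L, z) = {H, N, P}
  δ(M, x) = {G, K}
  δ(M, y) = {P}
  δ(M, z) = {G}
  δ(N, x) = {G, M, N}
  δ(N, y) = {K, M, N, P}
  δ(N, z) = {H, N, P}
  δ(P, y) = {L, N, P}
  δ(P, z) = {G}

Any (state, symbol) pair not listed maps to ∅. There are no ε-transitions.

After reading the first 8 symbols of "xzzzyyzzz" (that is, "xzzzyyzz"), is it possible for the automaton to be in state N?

Yes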